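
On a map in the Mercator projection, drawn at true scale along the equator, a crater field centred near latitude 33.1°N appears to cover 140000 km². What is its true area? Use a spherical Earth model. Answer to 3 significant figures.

Mercator is conformal, so the point scale is isotropic: h = k = sec φ = 1/cos φ.
Areal scale = k² = sec²φ = 1/cos²(33.1°) = 1/0.8377² = 1.425.
True area = apparent / (areal scale) = 140000 / 1.425 ≈ 98200 km².

98200 km²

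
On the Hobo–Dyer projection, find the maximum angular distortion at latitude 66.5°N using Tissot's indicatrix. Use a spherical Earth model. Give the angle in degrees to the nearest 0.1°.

73.3°

Hobo–Dyer is a cylindrical equal-area projection with standard parallels at ±37.5°. For cylindrical equal-area with standard parallel φ₀, h = cos φ / cos φ₀ and k = cos φ₀ / cos φ, so h·k = 1.
At 66.5°: h = 0.5026, k = 1.990; principal scales a = 1.990, b = 0.5026.
sin(ω/2) = (a − b)/(a + b) = 1.487/2.492 = 0.5967, so ω = 2 arcsin(0.5967) ≈ 73.3°.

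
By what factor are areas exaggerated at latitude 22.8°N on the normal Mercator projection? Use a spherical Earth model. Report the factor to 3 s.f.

The Mercator projection is conformal; its linear scale factor is the same in every direction and equals sec φ = 1/cos φ.
Areal scale = k² = sec²φ = 1/cos²(22.8°) = 1/0.9219² = 1.177.

1.18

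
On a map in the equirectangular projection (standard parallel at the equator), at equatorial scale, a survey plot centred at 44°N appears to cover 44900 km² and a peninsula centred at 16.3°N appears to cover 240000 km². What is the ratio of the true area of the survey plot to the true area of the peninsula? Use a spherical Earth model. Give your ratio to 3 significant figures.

On the plate carrée, areal scale = h·k = 1 × sec φ, so true area = apparent × cos φ.
True area of survey plot: 44900 × cos(44°) = 44900 × 0.7193 = 32300 km².
True area of peninsula: 240000 × cos(16.3°) = 240000 × 0.9598 = 230400 km².
Ratio = 32300 / 230400 ≈ 0.140.

0.140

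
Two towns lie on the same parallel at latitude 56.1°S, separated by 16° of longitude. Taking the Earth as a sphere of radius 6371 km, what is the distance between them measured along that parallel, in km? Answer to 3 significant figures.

Arc length along a parallel = R cos φ · Δλ (with Δλ in radians).
= 6371 × cos 56.1° × (16° × π/180) = 6371 × 0.5577 × 0.2793 ≈ 992 km.

992 km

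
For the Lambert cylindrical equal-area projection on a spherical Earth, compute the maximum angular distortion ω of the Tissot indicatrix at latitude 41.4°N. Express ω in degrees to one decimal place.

The Lambert cylindrical equal-area projection is the cylindrical equal-area projection with its standard parallel at the equator (φ₀ = 0). For cylindrical equal-area with standard parallel φ₀, h = cos φ / cos φ₀ and k = cos φ₀ / cos φ, so h·k = 1.
At 41.4°: h = 0.7501, k = 1.333; principal scales a = 1.333, b = 0.7501.
sin(ω/2) = (a − b)/(a + b) = 0.5830/2.083 = 0.2799, so ω = 2 arcsin(0.2799) ≈ 32.5°.

32.5°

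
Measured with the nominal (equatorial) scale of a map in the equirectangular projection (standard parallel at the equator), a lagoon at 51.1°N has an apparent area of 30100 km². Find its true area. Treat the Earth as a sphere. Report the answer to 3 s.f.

18900 km²

Plate carrée maps x = Rλ, y = Rφ. The meridian scale is h = 1 and the parallel scale is k = 1/cos φ = sec φ.
Areal scale = h·k = 1 × sec φ; at 51.1°, h = 1.000, k = 1.592, so h·k = 1.592.
True area = apparent / (areal scale) = 30100 / 1.592 ≈ 18900 km².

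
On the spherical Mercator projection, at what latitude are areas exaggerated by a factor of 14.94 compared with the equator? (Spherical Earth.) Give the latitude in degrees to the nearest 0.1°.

75.0°

Mercator areal scale is sec²φ.
sec²φ = 14.94  ⇒  cos²φ = 0.06693  ⇒  cos φ = 0.2587.
φ = arccos(0.2587) ≈ 75.0°.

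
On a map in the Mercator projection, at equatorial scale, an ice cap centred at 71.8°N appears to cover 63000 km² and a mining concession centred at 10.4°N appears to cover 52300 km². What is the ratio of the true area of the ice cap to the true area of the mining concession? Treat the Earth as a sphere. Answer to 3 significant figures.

On Mercator the areal scale is sec²φ, so true area = apparent × cos²φ.
True area of ice cap: 63000 × cos²(71.8°) = 63000 × 0.09755 = 6146 km².
True area of mining concession: 52300 × cos²(10.4°) = 52300 × 0.9674 = 50600 km².
Ratio = 6146 / 50600 ≈ 0.121.

0.121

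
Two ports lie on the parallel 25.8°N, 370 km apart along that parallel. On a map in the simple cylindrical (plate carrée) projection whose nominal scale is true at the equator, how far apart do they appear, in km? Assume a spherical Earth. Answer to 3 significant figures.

For the equirectangular projection with φ₀ = 0 (plate carrée), h = 1 along meridians and k = sec φ along parallels.
Along the parallel, k = sec 25.8° = 1/0.9003 = 1.111.
Map distance = 370 × 1.111 ≈ 411 km.

411 km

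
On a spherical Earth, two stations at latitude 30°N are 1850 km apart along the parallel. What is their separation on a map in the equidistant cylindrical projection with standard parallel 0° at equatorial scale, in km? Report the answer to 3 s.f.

2140 km

In the plate carrée (x = Rλ, y = Rφ), meridians are true-scale (h = 1) and parallels are stretched by k = sec φ.
Along the parallel, k = sec 30° = 1/0.8660 = 1.155.
Map distance = 1850 × 1.155 ≈ 2140 km.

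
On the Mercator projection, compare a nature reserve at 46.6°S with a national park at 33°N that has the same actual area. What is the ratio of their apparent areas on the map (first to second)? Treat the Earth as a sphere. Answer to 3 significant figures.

1.49

On Mercator, area is exaggerated by sec²φ = 1/cos²φ.
At 46.6°: sec²(46.6°) = 1/0.6871² = 2.118.
At 33°: sec²(33°) = 1/0.8387² = 1.422.
Ratio = 2.118/1.422 = cos²(33°)/cos²(46.6°) ≈ 1.49.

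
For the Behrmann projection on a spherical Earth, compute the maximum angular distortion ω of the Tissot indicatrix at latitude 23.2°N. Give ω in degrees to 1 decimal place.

The Behrmann projection is cylindrical equal-area with φ₀ = 30°. For cylindrical equal-area with standard parallel φ₀, h = cos φ / cos φ₀ and k = cos φ₀ / cos φ, so h·k = 1.
At 23.2°: h = 1.061, k = 0.9422; principal scales a = 1.061, b = 0.9422.
sin(ω/2) = (a − b)/(a + b) = 0.1191/2.004 = 0.05945, so ω = 2 arcsin(0.05945) ≈ 6.8°.

6.8°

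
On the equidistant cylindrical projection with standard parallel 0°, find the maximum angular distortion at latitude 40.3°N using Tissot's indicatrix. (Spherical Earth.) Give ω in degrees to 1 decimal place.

In the plate carrée (x = Rλ, y = Rφ), meridians are true-scale (h = 1) and parallels are stretched by k = sec φ.
At 40.3°: h = 1.000, k = 1.311; principal scales a = 1.311, b = 1.000.
sin(ω/2) = (a − b)/(a + b) = 0.3112/2.311 = 0.1346, so ω = 2 arcsin(0.1346) ≈ 15.5°.

15.5°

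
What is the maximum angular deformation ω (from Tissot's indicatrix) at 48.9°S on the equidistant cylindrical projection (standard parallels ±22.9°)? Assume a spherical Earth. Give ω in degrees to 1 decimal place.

19.2°

The equidistant cylindrical projection with φ₀ = 22.9° has h = 1 (meridians true) and k = cos φ₀ / cos φ along parallels.
At 48.9°: h = 1.000, k = 1.401; principal scales a = 1.401, b = 1.000.
sin(ω/2) = (a − b)/(a + b) = 0.4013/2.401 = 0.1671, so ω = 2 arcsin(0.1671) ≈ 19.2°.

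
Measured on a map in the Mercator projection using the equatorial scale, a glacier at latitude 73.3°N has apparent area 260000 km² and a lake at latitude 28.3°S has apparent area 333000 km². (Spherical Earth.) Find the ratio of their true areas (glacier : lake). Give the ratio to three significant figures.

Mercator's areal exaggeration is sec²φ; hence true area = (apparent area) · cos²φ.
True area of glacier: 260000 × cos²(73.3°) = 260000 × 0.08258 = 21470 km².
True area of lake: 333000 × cos²(28.3°) = 333000 × 0.7752 = 258200 km².
Ratio = 21470 / 258200 ≈ 0.0832.

0.0832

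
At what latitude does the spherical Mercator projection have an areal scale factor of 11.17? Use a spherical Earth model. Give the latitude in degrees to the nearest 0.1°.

Mercator areal scale is sec²φ.
sec²φ = 11.17  ⇒  cos²φ = 0.08953  ⇒  cos φ = 0.2992.
φ = arccos(0.2992) ≈ 72.6°.

72.6°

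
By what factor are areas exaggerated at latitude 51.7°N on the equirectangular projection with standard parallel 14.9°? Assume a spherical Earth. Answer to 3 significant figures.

The equidistant cylindrical projection with φ₀ = 14.9° has h = 1 (meridians true) and k = cos φ₀ / cos φ along parallels.
Areal scale = h·k = 1 × cos φ₀ / cos φ; at 51.7°, h = 1.000, k = 1.559, so h·k = 1.559.

1.56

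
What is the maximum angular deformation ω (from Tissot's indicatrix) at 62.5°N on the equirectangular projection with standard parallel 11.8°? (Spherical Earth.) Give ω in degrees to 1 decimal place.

With standard parallel φ₀ = 11.8°, the equirectangular projection gives x = Rλ cos φ₀, y = Rφ, so h = 1 and k = cos 11.8° / cos φ.
At 62.5°: h = 1.000, k = 2.120; principal scales a = 2.120, b = 1.000.
sin(ω/2) = (a − b)/(a + b) = 1.120/3.120 = 0.3590, so ω = 2 arcsin(0.3590) ≈ 42.1°.

42.1°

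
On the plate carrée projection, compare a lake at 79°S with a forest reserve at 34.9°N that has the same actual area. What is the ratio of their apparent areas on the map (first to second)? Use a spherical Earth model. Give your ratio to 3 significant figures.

Plate carrée maps x = Rλ, y = Rφ. The meridian scale is h = 1 and the parallel scale is k = 1/cos φ = sec φ.
Areal scale at 79°: h·k = 1.000 × 5.241 = 5.241.
Areal scale at 34.9°: h·k = 1.000 × 1.219 = 1.219.
Ratio = 5.241/1.219 ≈ 4.30.

4.30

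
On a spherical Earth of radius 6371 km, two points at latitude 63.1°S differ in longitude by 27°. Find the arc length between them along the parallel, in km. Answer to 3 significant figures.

1360 km

Arc length along a parallel = R cos φ · Δλ (with Δλ in radians).
= 6371 × cos 63.1° × (27° × π/180) = 6371 × 0.4524 × 0.4712 ≈ 1360 km.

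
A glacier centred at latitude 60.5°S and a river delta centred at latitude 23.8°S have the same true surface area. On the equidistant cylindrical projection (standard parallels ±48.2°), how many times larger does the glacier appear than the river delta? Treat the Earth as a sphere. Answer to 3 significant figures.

In the equirectangular projection with standard parallel φ₀ = 48.2° (x = Rλ cos φ₀, y = Rφ), meridians are true-scale (h = 1) and the parallel scale is k = cos φ₀ / cos φ.
Areal scale at 60.5°: h·k = 1.000 × 1.354 = 1.354.
Areal scale at 23.8°: h·k = 1.000 × 0.7285 = 0.7285.
Ratio = 1.354/0.7285 ≈ 1.86.

1.86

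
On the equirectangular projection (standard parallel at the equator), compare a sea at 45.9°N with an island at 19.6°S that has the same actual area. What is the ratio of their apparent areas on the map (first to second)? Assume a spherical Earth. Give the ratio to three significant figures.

In the plate carrée (x = Rλ, y = Rφ), meridians are true-scale (h = 1) and parallels are stretched by k = sec φ.
Areal scale at 45.9°: h·k = 1.000 × 1.437 = 1.437.
Areal scale at 19.6°: h·k = 1.000 × 1.062 = 1.062.
Ratio = 1.437/1.062 ≈ 1.35.

1.35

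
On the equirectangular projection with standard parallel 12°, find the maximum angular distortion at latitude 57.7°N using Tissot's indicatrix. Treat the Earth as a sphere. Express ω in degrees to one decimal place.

34.1°

In the equirectangular projection with standard parallel φ₀ = 12° (x = Rλ cos φ₀, y = Rφ), meridians are true-scale (h = 1) and the parallel scale is k = cos φ₀ / cos φ.
At 57.7°: h = 1.000, k = 1.831; principal scales a = 1.831, b = 1.000.
sin(ω/2) = (a − b)/(a + b) = 0.8305/2.831 = 0.2934, so ω = 2 arcsin(0.2934) ≈ 34.1°.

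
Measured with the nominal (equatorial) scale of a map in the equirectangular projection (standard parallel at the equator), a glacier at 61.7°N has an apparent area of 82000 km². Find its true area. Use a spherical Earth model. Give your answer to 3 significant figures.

38900 km²

For the equirectangular projection with φ₀ = 0 (plate carrée), h = 1 along meridians and k = sec φ along parallels.
Areal scale = h·k = 1 × sec φ; at 61.7°, h = 1.000, k = 2.109, so h·k = 2.109.
True area = apparent / (areal scale) = 82000 / 2.109 ≈ 38900 km².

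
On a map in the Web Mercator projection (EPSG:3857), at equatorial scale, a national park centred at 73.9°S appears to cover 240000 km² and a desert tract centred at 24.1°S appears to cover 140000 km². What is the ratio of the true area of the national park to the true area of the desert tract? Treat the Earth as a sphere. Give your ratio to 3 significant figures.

0.158

Since Mercator area scale is 1/cos²φ, the true area equals the apparent area multiplied by cos²φ.
True area of national park: 240000 × cos²(73.9°) = 240000 × 0.07690 = 18460 km².
True area of desert tract: 140000 × cos²(24.1°) = 140000 × 0.8333 = 116700 km².
Ratio = 18460 / 116700 ≈ 0.158.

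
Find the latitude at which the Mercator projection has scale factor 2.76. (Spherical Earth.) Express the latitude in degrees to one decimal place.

Mercator scale is k = sec φ = 1/cos φ.
1/cos φ = 2.76  ⇒  cos φ = 0.3623  ⇒  φ = arccos(0.3623) ≈ 68.8°.

68.8°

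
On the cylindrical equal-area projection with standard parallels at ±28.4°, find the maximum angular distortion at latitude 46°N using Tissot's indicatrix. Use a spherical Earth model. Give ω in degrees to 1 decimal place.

Cylindrical equal-area (φ₀ = 28.4°): h = cos φ / cos 28.4° along meridians, k = cos 28.4° / cos φ along parallels; h·k = 1.
At 46°: h = 0.7897, k = 1.266; principal scales a = 1.266, b = 0.7897.
sin(ω/2) = (a − b)/(a + b) = 0.4766/2.056 = 0.2318, so ω = 2 arcsin(0.2318) ≈ 26.8°.

26.8°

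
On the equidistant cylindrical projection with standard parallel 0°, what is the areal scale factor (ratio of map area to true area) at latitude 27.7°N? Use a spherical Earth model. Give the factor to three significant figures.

1.13

Plate carrée maps x = Rλ, y = Rφ. The meridian scale is h = 1 and the parallel scale is k = 1/cos φ = sec φ.
Areal scale = h·k = 1 × sec φ; at 27.7°, h = 1.000, k = 1.129, so h·k = 1.129.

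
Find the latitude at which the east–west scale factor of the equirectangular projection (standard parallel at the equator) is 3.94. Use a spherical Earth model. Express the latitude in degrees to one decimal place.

Plate carrée: h = 1, k = sec φ along parallels.
sec φ = 3.94  ⇒  cos φ = 0.2538  ⇒  φ ≈ 75.3°.

75.3°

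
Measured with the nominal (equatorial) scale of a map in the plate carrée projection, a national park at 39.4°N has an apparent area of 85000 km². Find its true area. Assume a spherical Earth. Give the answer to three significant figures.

For the equirectangular projection with φ₀ = 0 (plate carrée), h = 1 along meridians and k = sec φ along parallels.
Areal scale = h·k = 1 × sec φ; at 39.4°, h = 1.000, k = 1.294, so h·k = 1.294.
True area = apparent / (areal scale) = 85000 / 1.294 ≈ 65700 km².

65700 km²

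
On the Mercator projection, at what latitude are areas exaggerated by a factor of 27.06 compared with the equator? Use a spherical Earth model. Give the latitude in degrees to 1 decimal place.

Mercator areal scale is sec²φ.
sec²φ = 27.06  ⇒  cos²φ = 0.03695  ⇒  cos φ = 0.1922.
φ = arccos(0.1922) ≈ 78.9°.

78.9°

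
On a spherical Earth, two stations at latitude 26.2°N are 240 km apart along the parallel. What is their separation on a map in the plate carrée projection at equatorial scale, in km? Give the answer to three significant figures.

267 km

In the plate carrée (x = Rλ, y = Rφ), meridians are true-scale (h = 1) and parallels are stretched by k = sec φ.
Along the parallel, k = sec 26.2° = 1/0.8973 = 1.115.
Map distance = 240 × 1.115 ≈ 267 km.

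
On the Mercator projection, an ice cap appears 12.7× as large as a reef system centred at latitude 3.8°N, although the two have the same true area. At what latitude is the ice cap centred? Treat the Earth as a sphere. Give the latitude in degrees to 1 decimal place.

Mercator areal scale is sec²φ, so apparent-area ratio = sec²φ₁ / sec²φ₂ = cos²φ₂ / cos²φ₁.
cos²φ₂ / cos²φ₁ = 12.7  ⇒  cos φ₁ = cos 3.8° / √12.7 = 0.9978/3.564 = 0.2800.
φ₁ = arccos(0.2800) ≈ 73.7°.

73.7°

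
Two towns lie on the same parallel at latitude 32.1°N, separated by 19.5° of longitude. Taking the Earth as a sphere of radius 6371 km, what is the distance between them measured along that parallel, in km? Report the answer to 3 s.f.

Arc length along a parallel = R cos φ · Δλ (with Δλ in radians).
= 6371 × cos 32.1° × (19.5° × π/180) = 6371 × 0.8471 × 0.3403 ≈ 1840 km.

1840 km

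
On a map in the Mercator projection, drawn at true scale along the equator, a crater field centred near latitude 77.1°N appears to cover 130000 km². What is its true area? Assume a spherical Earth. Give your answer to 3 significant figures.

6480 km²

The Mercator projection is conformal; its linear scale factor is the same in every direction and equals sec φ = 1/cos φ.
Areal scale = k² = sec²φ = 1/cos²(77.1°) = 1/0.2233² = 20.06.
True area = apparent / (areal scale) = 130000 / 20.06 ≈ 6480 km².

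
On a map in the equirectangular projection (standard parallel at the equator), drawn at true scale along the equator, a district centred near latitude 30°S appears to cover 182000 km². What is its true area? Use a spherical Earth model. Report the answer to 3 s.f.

For the equirectangular projection with φ₀ = 0 (plate carrée), h = 1 along meridians and k = sec φ along parallels.
Areal scale = h·k = 1 × sec φ; at 30°, h = 1.000, k = 1.155, so h·k = 1.155.
True area = apparent / (areal scale) = 182000 / 1.155 ≈ 158000 km².

158000 km²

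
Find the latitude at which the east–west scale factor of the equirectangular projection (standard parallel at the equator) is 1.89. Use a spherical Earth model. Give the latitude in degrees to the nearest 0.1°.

Plate carrée: h = 1, k = sec φ along parallels.
sec φ = 1.89  ⇒  cos φ = 0.5291  ⇒  φ ≈ 58.1°.

58.1°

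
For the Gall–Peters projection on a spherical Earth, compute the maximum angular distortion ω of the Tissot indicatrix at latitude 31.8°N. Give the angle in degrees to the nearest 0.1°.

21.0°

Gall–Peters is a cylindrical equal-area projection with standard parallels at ±45°. For cylindrical equal-area with standard parallel φ₀, h = cos φ / cos φ₀ and k = cos φ₀ / cos φ, so h·k = 1.
At 31.8°: h = 1.202, k = 0.8320; principal scales a = 1.202, b = 0.8320.
sin(ω/2) = (a − b)/(a + b) = 0.3699/2.034 = 0.1819, so ω = 2 arcsin(0.1819) ≈ 21.0°.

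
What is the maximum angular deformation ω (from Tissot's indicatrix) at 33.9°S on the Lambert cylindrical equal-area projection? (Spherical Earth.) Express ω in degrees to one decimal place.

The Lambert cylindrical equal-area projection is the cylindrical equal-area projection with its standard parallel at the equator (φ₀ = 0). For cylindrical equal-area with standard parallel φ₀, h = cos φ / cos φ₀ and k = cos φ₀ / cos φ, so h·k = 1.
At 33.9°: h = 0.8300, k = 1.205; principal scales a = 1.205, b = 0.8300.
sin(ω/2) = (a − b)/(a + b) = 0.3748/2.035 = 0.1842, so ω = 2 arcsin(0.1842) ≈ 21.2°.

21.2°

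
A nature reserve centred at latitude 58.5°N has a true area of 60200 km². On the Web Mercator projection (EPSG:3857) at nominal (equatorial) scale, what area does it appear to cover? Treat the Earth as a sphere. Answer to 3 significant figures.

The Mercator projection is conformal; its linear scale factor is the same in every direction and equals sec φ = 1/cos φ.
Areal scale = k² = sec²φ = 1/cos²(58.5°) = 1/0.5225² = 3.663.
Apparent area = 60200 × 3.663 ≈ 221000 km².

221000 km²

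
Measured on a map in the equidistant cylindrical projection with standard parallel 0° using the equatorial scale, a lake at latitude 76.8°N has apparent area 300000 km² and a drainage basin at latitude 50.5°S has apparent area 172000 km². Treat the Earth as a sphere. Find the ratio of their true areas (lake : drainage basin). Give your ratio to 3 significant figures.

Plate carrée has h = 1 and k = sec φ, giving areal scale sec φ; true area = (apparent area) · cos φ.
True area of lake: 300000 × cos(76.8°) = 300000 × 0.2284 = 68510 km².
True area of drainage basin: 172000 × cos(50.5°) = 172000 × 0.6361 = 109400 km².
Ratio = 68510 / 109400 ≈ 0.626.

0.626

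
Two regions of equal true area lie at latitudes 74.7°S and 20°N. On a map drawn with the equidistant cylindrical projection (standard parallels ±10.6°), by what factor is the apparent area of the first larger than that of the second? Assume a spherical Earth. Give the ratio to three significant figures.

3.56

In the equirectangular projection with standard parallel φ₀ = 10.6° (x = Rλ cos φ₀, y = Rφ), meridians are true-scale (h = 1) and the parallel scale is k = cos φ₀ / cos φ.
Areal scale at 74.7°: h·k = 1.000 × 3.725 = 3.725.
Areal scale at 20°: h·k = 1.000 × 1.046 = 1.046.
Ratio = 3.725/1.046 ≈ 3.56.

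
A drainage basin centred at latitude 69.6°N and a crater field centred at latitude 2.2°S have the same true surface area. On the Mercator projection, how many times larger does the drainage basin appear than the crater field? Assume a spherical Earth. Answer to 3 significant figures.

8.22

Mercator areal scale is sec²φ.
At 69.6°: sec²(69.6°) = 1/0.3486² = 8.230.
At 2.2°: sec²(2.2°) = 1/0.9993² = 1.001.
Ratio = 8.230/1.001 = cos²(2.2°)/cos²(69.6°) ≈ 8.22.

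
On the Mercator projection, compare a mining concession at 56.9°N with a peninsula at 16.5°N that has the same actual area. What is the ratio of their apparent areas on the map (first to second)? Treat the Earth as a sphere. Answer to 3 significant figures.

On Mercator, area is exaggerated by sec²φ = 1/cos²φ.
At 56.9°: sec²(56.9°) = 1/0.5461² = 3.353.
At 16.5°: sec²(16.5°) = 1/0.9588² = 1.088.
Ratio = 3.353/1.088 = cos²(16.5°)/cos²(56.9°) ≈ 3.08.

3.08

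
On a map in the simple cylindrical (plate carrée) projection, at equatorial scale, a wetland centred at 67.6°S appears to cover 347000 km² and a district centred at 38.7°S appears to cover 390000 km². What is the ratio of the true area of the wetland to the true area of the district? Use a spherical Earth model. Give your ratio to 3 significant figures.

0.434

On the plate carrée, areal scale = h·k = 1 × sec φ, so true area = apparent × cos φ.
True area of wetland: 347000 × cos(67.6°) = 347000 × 0.3811 = 132200 km².
True area of district: 390000 × cos(38.7°) = 390000 × 0.7804 = 304400 km².
Ratio = 132200 / 304400 ≈ 0.434.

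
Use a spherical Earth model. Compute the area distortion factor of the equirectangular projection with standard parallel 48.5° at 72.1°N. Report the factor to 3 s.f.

The equidistant cylindrical projection with φ₀ = 48.5° has h = 1 (meridians true) and k = cos φ₀ / cos φ along parallels.
Areal scale = h·k = 1 × cos φ₀ / cos φ; at 72.1°, h = 1.000, k = 2.156, so h·k = 2.156.

2.16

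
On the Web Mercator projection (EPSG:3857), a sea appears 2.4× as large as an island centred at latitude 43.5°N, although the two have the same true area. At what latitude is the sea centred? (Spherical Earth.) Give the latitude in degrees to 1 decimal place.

On Mercator, (apparent₁)/(apparent₂) = sec²φ₁ / sec²φ₂ when true areas are equal.
cos²φ₂ / cos²φ₁ = 2.4  ⇒  cos φ₁ = cos 43.5° / √2.4 = 0.7254/1.549 = 0.4682.
φ₁ = arccos(0.4682) ≈ 62.1°.

62.1°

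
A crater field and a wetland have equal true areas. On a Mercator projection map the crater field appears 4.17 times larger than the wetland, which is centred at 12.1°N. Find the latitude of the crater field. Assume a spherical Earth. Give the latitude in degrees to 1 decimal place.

On Mercator, (apparent₁)/(apparent₂) = sec²φ₁ / sec²φ₂ when true areas are equal.
cos²φ₂ / cos²φ₁ = 4.17  ⇒  cos φ₁ = cos 12.1° / √4.17 = 0.9778/2.042 = 0.4788.
φ₁ = arccos(0.4788) ≈ 61.4°.

61.4°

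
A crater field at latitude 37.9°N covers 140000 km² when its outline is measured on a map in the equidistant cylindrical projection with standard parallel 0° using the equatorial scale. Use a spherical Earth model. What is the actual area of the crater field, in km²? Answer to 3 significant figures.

110000 km²

For the equirectangular projection with φ₀ = 0 (plate carrée), h = 1 along meridians and k = sec φ along parallels.
Areal scale = h·k = 1 × sec φ; at 37.9°, h = 1.000, k = 1.267, so h·k = 1.267.
True area = apparent / (areal scale) = 140000 / 1.267 ≈ 110000 km².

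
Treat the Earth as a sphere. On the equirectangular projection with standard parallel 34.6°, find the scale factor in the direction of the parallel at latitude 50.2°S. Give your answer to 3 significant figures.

1.29

With standard parallel φ₀ = 34.6°, the equirectangular projection gives x = Rλ cos φ₀, y = Rφ, so h = 1 and k = cos 34.6° / cos φ.
k = cos 34.6° / cos 50.2° = 0.8231/0.6401 = 1.286.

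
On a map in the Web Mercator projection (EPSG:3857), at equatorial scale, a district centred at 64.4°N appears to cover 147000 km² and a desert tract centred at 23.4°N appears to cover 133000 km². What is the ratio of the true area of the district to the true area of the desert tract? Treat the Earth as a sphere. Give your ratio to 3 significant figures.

0.245

On Mercator the areal scale is sec²φ, so true area = apparent × cos²φ.
True area of district: 147000 × cos²(64.4°) = 147000 × 0.1867 = 27440 km².
True area of desert tract: 133000 × cos²(23.4°) = 133000 × 0.8423 = 112000 km².
Ratio = 27440 / 112000 ≈ 0.245.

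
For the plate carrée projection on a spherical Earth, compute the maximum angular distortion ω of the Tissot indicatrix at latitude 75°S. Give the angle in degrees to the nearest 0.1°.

Plate carrée maps x = Rλ, y = Rφ. The meridian scale is h = 1 and the parallel scale is k = 1/cos φ = sec φ.
At 75°: h = 1.000, k = 3.864; principal scales a = 3.864, b = 1.000.
sin(ω/2) = (a − b)/(a + b) = 2.864/4.864 = 0.5888, so ω = 2 arcsin(0.5888) ≈ 72.1°.

72.1°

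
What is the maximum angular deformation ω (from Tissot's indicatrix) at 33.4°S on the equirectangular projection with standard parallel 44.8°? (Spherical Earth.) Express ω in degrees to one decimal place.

In the equirectangular projection with standard parallel φ₀ = 44.8° (x = Rλ cos φ₀, y = Rφ), meridians are true-scale (h = 1) and the parallel scale is k = cos φ₀ / cos φ.
At 33.4°: h = 1.000, k = 0.8499; principal scales a = 1.000, b = 0.8499.
sin(ω/2) = (a − b)/(a + b) = 0.1501/1.850 = 0.08112, so ω = 2 arcsin(0.08112) ≈ 9.3°.

9.3°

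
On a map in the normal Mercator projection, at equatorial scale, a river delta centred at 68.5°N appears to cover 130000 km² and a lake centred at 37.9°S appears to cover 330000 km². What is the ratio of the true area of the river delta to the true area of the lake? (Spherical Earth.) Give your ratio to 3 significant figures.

Since Mercator area scale is 1/cos²φ, the true area equals the apparent area multiplied by cos²φ.
True area of river delta: 130000 × cos²(68.5°) = 130000 × 0.1343 = 17460 km².
True area of lake: 330000 × cos²(37.9°) = 330000 × 0.6227 = 205500 km².
Ratio = 17460 / 205500 ≈ 0.0850.

0.0850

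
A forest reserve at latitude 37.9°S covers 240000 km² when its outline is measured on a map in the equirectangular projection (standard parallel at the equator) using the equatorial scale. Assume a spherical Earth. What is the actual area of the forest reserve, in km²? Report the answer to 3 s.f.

189000 km²

For the equirectangular projection with φ₀ = 0 (plate carrée), h = 1 along meridians and k = sec φ along parallels.
Areal scale = h·k = 1 × sec φ; at 37.9°, h = 1.000, k = 1.267, so h·k = 1.267.
True area = apparent / (areal scale) = 240000 / 1.267 ≈ 189000 km².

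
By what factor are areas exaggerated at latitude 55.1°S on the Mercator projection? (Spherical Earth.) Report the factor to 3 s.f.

For Mercator, h = k = sec φ (a conformal cylindrical projection has a single point scale, 1/cos φ).
Areal scale = k² = sec²φ = 1/cos²(55.1°) = 1/0.5721² = 3.055.

3.05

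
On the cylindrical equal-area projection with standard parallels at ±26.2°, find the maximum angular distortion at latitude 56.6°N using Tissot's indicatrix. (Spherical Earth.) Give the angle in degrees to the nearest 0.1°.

53.9°

For cylindrical equal-area with standard parallel φ₀, h = cos φ / cos φ₀ and k = cos φ₀ / cos φ, so h·k = 1.
At 56.6°: h = 0.6135, k = 1.630; principal scales a = 1.630, b = 0.6135.
sin(ω/2) = (a − b)/(a + b) = 1.016/2.243 = 0.4531, so ω = 2 arcsin(0.4531) ≈ 53.9°.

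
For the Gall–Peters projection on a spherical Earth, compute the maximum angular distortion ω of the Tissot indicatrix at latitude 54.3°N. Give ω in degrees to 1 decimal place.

The Gall–Peters projection is cylindrical equal-area with φ₀ = 45°. For cylindrical equal-area with standard parallel φ₀, h = cos φ / cos φ₀ and k = cos φ₀ / cos φ, so h·k = 1.
At 54.3°: h = 0.8253, k = 1.212; principal scales a = 1.212, b = 0.8253.
sin(ω/2) = (a − b)/(a + b) = 0.3865/2.037 = 0.1897, so ω = 2 arcsin(0.1897) ≈ 21.9°.

21.9°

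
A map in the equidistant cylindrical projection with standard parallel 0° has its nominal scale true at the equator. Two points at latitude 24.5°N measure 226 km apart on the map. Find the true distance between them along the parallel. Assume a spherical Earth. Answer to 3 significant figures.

206 km

Plate carrée maps x = Rλ, y = Rφ. The meridian scale is h = 1 and the parallel scale is k = 1/cos φ = sec φ.
Along the parallel at 24.5°, map distances are exaggerated by k = sec 24.5° = 1.099.
True distance = 226 / 1.099 = 226 × cos 24.5° ≈ 206 km.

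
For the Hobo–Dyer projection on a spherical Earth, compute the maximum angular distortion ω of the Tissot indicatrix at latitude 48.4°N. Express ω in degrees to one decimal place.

20.3°

Hobo–Dyer is a cylindrical equal-area projection with standard parallels at ±37.5°. For cylindrical equal-area with standard parallel φ₀, h = cos φ / cos φ₀ and k = cos φ₀ / cos φ, so h·k = 1.
At 48.4°: h = 0.8369, k = 1.195; principal scales a = 1.195, b = 0.8369.
sin(ω/2) = (a − b)/(a + b) = 0.3581/2.032 = 0.1762, so ω = 2 arcsin(0.1762) ≈ 20.3°.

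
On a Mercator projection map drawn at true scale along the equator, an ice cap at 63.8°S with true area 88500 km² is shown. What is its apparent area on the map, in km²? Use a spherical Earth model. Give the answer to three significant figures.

454000 km²

The Mercator projection is conformal; its linear scale factor is the same in every direction and equals sec φ = 1/cos φ.
Areal scale = k² = sec²φ = 1/cos²(63.8°) = 1/0.4415² = 5.130.
Apparent area = 88500 × 5.130 ≈ 454000 km².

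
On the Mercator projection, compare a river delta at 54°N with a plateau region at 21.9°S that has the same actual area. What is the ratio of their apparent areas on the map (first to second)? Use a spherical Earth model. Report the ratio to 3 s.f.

2.49

Mercator is conformal with k = sec φ, so areal scale = k² = sec²φ.
At 54°: sec²(54°) = 1/0.5878² = 2.894.
At 21.9°: sec²(21.9°) = 1/0.9278² = 1.162.
Ratio = 2.894/1.162 = cos²(21.9°)/cos²(54°) ≈ 2.49.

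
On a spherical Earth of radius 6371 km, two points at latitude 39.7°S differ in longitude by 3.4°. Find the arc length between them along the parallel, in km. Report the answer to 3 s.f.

291 km

Arc length along a parallel = R cos φ · Δλ (with Δλ in radians).
= 6371 × cos 39.7° × (3.4° × π/180) = 6371 × 0.7694 × 0.05934 ≈ 291 km.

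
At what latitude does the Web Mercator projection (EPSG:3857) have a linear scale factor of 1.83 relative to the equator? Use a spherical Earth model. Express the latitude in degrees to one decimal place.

56.9°

Mercator scale is k = sec φ = 1/cos φ.
1/cos φ = 1.83  ⇒  cos φ = 0.5464  ⇒  φ = arccos(0.5464) ≈ 56.9°.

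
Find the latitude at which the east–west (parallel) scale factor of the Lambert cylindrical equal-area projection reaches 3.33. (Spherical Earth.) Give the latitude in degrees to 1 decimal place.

72.5°

The Lambert cylindrical equal-area projection is the cylindrical equal-area projection with its standard parallel at the equator (φ₀ = 0). A cylindrical equal-area projection with standard parallel φ₀ has meridian scale h = cos φ / cos φ₀ and parallel scale k = cos φ₀ / cos φ (so areas are preserved, h·k = 1).
k = cos φ₀ / cos φ = 3.33  ⇒  cos φ = cos 0° / 3.33 = 0.3003.
φ = arccos(0.3003) ≈ 72.5°.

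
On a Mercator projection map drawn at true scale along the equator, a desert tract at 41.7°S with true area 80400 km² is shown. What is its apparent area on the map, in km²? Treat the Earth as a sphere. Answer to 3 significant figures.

For Mercator, h = k = sec φ (a conformal cylindrical projection has a single point scale, 1/cos φ).
Areal scale = k² = sec²φ = 1/cos²(41.7°) = 1/0.7466² = 1.794.
Apparent area = 80400 × 1.794 ≈ 144000 km².

144000 km²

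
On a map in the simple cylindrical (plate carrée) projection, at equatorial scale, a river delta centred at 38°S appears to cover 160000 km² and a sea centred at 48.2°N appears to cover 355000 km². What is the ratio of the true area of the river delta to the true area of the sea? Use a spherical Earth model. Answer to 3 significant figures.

Plate carrée has h = 1 and k = sec φ, giving areal scale sec φ; true area = (apparent area) · cos φ.
True area of river delta: 160000 × cos(38°) = 160000 × 0.7880 = 126100 km².
True area of sea: 355000 × cos(48.2°) = 355000 × 0.6665 = 236600 km².
Ratio = 126100 / 236600 ≈ 0.533.

0.533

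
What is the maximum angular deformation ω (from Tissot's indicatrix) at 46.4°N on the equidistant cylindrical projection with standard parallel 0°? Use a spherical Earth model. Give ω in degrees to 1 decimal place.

21.2°

In the plate carrée (x = Rλ, y = Rφ), meridians are true-scale (h = 1) and parallels are stretched by k = sec φ.
At 46.4°: h = 1.000, k = 1.450; principal scales a = 1.450, b = 1.000.
sin(ω/2) = (a − b)/(a + b) = 0.4501/2.450 = 0.1837, so ω = 2 arcsin(0.1837) ≈ 21.2°.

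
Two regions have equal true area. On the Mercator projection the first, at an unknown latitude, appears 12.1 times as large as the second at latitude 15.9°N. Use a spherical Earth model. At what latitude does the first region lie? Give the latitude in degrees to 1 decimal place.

On Mercator, (apparent₁)/(apparent₂) = sec²φ₁ / sec²φ₂ when true areas are equal.
cos²φ₂ / cos²φ₁ = 12.1  ⇒  cos φ₁ = cos 15.9° / √12.1 = 0.9617/3.479 = 0.2765.
φ₁ = arccos(0.2765) ≈ 73.9°.

73.9°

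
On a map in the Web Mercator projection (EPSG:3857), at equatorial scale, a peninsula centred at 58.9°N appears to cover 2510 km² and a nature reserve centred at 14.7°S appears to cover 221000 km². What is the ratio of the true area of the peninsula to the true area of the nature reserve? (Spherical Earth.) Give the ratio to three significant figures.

On Mercator the areal scale is sec²φ, so true area = apparent × cos²φ.
True area of peninsula: 2510 × cos²(58.9°) = 2510 × 0.2668 = 669.7 km².
True area of nature reserve: 221000 × cos²(14.7°) = 221000 × 0.9356 = 206800 km².
Ratio = 669.7 / 206800 ≈ 0.00324.

0.00324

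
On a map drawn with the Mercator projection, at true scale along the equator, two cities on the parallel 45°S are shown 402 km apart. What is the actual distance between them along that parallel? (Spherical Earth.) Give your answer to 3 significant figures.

The Mercator projection is conformal; its linear scale factor is the same in every direction and equals sec φ = 1/cos φ.
Along the parallel at 45°, map distances are exaggerated by k = sec 45° = 1.414.
True distance = 402 / 1.414 = 402 × cos 45° ≈ 284 km.

284 km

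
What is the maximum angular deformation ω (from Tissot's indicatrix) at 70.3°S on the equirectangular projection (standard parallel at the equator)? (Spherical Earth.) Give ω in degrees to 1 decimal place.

59.4°

In the plate carrée (x = Rλ, y = Rφ), meridians are true-scale (h = 1) and parallels are stretched by k = sec φ.
At 70.3°: h = 1.000, k = 2.967; principal scales a = 2.967, b = 1.000.
sin(ω/2) = (a − b)/(a + b) = 1.967/3.967 = 0.4958, so ω = 2 arcsin(0.4958) ≈ 59.4°.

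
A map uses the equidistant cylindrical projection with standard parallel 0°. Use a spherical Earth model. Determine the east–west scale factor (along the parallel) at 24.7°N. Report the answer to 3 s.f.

1.10

Plate carrée maps x = Rλ, y = Rφ. The meridian scale is h = 1 and the parallel scale is k = 1/cos φ = sec φ.
k = 1/cos 24.7° = 1/0.9085 = 1.101.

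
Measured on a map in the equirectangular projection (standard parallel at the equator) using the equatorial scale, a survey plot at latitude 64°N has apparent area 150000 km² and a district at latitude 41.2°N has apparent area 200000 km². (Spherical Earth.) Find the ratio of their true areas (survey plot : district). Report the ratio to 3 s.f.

On the plate carrée, areal scale = h·k = 1 × sec φ, so true area = apparent × cos φ.
True area of survey plot: 150000 × cos(64°) = 150000 × 0.4384 = 65760 km².
True area of district: 200000 × cos(41.2°) = 200000 × 0.7524 = 150500 km².
Ratio = 65760 / 150500 ≈ 0.437.

0.437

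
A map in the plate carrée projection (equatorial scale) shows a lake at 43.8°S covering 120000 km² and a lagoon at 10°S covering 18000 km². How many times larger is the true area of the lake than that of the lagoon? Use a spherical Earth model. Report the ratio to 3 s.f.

Plate carrée has h = 1 and k = sec φ, giving areal scale sec φ; true area = (apparent area) · cos φ.
True area of lake: 120000 × cos(43.8°) = 120000 × 0.7218 = 86610 km².
True area of lagoon: 18000 × cos(10°) = 18000 × 0.9848 = 17730 km².
Ratio = 86610 / 17730 ≈ 4.89.

4.89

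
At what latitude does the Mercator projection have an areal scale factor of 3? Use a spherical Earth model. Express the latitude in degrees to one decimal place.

54.7°

Mercator areal scale is sec²φ.
sec²φ = 3  ⇒  cos²φ = 0.3333  ⇒  cos φ = 0.5774.
φ = arccos(0.5774) ≈ 54.7°.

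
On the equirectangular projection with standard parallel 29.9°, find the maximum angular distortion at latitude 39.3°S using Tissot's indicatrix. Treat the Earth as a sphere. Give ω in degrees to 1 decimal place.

With standard parallel φ₀ = 29.9°, the equirectangular projection gives x = Rλ cos φ₀, y = Rφ, so h = 1 and k = cos 29.9° / cos φ.
At 39.3°: h = 1.000, k = 1.120; principal scales a = 1.120, b = 1.000.
sin(ω/2) = (a − b)/(a + b) = 0.1203/2.120 = 0.05672, so ω = 2 arcsin(0.05672) ≈ 6.5°.

6.5°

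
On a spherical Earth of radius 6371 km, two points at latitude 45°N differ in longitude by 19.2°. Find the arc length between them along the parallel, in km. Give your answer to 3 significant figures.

Arc length along a parallel = R cos φ · Δλ (with Δλ in radians).
= 6371 × cos 45° × (19.2° × π/180) = 6371 × 0.7071 × 0.3351 ≈ 1510 km.

1510 km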